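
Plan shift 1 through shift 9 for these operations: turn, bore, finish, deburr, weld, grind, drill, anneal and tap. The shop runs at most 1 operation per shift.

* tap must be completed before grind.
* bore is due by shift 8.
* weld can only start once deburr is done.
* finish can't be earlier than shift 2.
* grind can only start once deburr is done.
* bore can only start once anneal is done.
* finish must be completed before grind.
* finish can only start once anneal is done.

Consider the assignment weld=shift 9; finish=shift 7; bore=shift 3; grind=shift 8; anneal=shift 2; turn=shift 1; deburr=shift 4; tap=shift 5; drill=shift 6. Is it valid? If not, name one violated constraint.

The shop runs at most 1 operation per shift — holds.
tap must be completed before grind — holds.
bore is due by shift 8 — holds.
finish must be completed before grind — holds.
finish can't be earlier than shift 2 — holds.
grind can only start once deburr is done — holds.
bore can only start once anneal is done — holds.
weld can only start once deburr is done — holds.
finish can only start once anneal is done — holds.

Valid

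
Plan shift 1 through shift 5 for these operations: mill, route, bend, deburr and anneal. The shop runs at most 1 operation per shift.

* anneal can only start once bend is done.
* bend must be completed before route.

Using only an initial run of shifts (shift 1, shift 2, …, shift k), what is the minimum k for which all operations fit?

5 shifts

The precedence chain requires at least 2 distinct shifts.
With at most 1 per shift and 5 operations, at least 5 shifts are needed.
5 works (last occupied shift: shift 5): for example route in shift 2, deburr in shift 5, bend in shift 1, mill in shift 4, anneal in shift 3.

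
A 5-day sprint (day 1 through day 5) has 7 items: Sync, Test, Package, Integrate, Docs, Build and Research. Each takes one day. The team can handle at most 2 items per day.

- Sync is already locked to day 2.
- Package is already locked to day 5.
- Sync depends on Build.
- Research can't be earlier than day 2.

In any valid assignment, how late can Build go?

Downstream work caps Build at day 1.
Build at day 1 is achievable: Sync in day 2; Build in day 1; Docs in day 3; Research in day 2; Package in day 5; Test in day 1; Integrate in day 3.

day 1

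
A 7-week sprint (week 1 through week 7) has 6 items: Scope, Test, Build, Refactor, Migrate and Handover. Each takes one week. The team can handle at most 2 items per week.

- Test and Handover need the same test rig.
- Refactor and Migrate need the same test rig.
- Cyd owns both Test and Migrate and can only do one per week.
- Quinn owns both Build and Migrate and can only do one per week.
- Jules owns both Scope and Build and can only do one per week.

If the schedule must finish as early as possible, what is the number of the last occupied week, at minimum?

With at most 2 per week and 6 tasks, at least 3 weeks are needed.
3 works (last occupied week: week 3): for example Handover in week 3, Test in week 1, Refactor in week 2, Scope in week 1, Build in week 2, Migrate in week 3.

week 3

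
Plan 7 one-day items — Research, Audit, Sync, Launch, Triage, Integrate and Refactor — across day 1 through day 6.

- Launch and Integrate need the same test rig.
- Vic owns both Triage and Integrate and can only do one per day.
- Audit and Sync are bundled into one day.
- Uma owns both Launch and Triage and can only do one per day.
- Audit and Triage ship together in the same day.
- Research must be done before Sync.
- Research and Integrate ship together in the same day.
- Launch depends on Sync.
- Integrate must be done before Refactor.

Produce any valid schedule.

Integrate -> day 1; Audit -> day 2; Triage -> day 2; Refactor -> day 2; Research -> day 1; Launch -> day 3; Sync -> day 2

Checking: Research(day 1) before Sync(day 2); Integrate(day 1) before Refactor(day 2); Sync(day 2) before Launch(day 3); Launch(day 3) != Triage(day 2); Triage(day 2) != Integrate(day 1); Launch(day 3) != Integrate(day 1); Audit = Triage = day 2; Research = Integrate = day 1; Audit = Sync = day 2.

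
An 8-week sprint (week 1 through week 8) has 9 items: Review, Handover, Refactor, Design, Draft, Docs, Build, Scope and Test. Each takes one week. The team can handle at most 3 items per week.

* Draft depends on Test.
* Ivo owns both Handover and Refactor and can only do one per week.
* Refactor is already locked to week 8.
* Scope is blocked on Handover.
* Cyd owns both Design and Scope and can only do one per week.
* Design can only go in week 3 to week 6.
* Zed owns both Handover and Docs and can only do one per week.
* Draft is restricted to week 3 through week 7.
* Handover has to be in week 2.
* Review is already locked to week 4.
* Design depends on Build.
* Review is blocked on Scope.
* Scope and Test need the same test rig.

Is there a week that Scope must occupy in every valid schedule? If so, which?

week 3

Handover is fixed at week 2 and must come before Scope, so Scope is at least week 3.
Review is fixed at week 4 and must come after Scope, so Scope is at most week 3.
So Scope must be week 3.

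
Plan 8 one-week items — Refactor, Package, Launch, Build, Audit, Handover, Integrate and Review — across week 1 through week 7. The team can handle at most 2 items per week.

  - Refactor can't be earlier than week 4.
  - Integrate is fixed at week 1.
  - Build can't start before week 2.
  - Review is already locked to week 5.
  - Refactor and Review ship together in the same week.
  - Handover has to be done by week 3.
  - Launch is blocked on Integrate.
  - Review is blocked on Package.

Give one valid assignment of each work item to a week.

Integrate -> week 1; Refactor -> week 5; Review -> week 5; Package -> week 2; Audit -> week 3; Build -> week 2; Launch -> week 3; Handover -> week 1

Checking: Integrate(week 1) before Launch(week 3); Package(week 2) before Review(week 5); Refactor = Review = week 5; Review=week 5 in [week 5,week 5]; Build=week 2 in [week 2,week 7]; Integrate=week 1 in [week 1,week 1]; Handover=week 1 in [week 1,week 3]; Refactor=week 5 in [week 4,week 7]; max 2 per week (cap 2).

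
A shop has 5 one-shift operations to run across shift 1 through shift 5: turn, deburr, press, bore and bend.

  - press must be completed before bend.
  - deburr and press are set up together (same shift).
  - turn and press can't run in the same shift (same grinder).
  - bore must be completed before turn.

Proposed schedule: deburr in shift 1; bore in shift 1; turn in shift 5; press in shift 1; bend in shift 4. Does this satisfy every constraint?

Yes

press must be completed before bend — holds.
turn and press can't run in the same shift (same grinder) — holds.
deburr and press are set up together (same shift) — holds.
bore must be completed before turn — holds.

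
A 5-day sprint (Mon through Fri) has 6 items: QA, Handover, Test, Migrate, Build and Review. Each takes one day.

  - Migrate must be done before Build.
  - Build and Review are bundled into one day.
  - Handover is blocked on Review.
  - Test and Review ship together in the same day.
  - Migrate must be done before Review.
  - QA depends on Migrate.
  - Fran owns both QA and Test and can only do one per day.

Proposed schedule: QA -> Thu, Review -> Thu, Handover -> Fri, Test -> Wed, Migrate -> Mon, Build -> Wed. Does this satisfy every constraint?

QA depends on Migrate — holds.
Build and Review are bundled into one day — violated.
Migrate must be done before Build — holds.
Handover is blocked on Review — holds.
Migrate must be done before Review — holds.
Test and Review ship together in the same day — violated.
Fran owns both QA and Test and can only do one per day — holds.

Invalid. Build and Review are bundled into one day.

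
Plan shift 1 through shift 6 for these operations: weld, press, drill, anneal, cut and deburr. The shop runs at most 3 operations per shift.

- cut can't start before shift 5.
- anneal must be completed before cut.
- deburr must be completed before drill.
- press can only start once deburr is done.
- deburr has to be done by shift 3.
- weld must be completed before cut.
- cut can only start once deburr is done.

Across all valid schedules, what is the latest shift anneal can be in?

Downstream work caps anneal at shift 5.
anneal at shift 5 is achievable: weld -> shift 1; cut -> shift 6; drill -> shift 2; press -> shift 2; deburr -> shift 1; anneal -> shift 5.

shift 5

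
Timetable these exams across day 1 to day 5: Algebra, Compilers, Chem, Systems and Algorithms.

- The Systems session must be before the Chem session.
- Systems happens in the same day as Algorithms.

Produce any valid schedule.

Algorithms in day 1; Systems in day 1; Chem in day 2; Compilers in day 1; Algebra in day 1

Checking: Systems(day 1) before Chem(day 2); Systems = Algorithms = day 1.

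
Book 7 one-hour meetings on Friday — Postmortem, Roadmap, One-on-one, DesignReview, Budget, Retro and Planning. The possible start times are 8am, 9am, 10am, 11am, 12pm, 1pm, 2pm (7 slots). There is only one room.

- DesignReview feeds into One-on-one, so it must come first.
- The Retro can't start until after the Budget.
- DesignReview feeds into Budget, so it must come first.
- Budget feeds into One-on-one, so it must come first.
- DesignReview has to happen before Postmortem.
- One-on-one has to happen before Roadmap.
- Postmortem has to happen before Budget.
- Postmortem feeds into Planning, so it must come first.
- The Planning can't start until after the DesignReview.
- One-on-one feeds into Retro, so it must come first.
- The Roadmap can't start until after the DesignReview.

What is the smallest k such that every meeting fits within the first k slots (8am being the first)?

7

The precedence chain requires at least 5 distinct slots.
With at most 1 per slot and 7 meetings, at least 7 slots are needed.
7 works (last occupied slot: 2pm): for example DesignReview -> 8am; Postmortem -> 9am; Budget -> 10am; Roadmap -> 12pm; One-on-one -> 11am; Planning -> 2pm; Retro -> 1pm.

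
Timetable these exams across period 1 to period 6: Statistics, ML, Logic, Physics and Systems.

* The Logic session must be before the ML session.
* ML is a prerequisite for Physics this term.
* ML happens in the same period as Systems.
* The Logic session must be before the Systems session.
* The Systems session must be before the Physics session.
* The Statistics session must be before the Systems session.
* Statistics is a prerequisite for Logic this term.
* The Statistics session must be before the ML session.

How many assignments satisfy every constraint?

Splitting on Statistics: it can be period 1 (10), period 2 (4), period 3 (1). Listing each branch's schedules as (ML, Logic, Physics, Systems) by period number:
Statistics=period 1: (3,2,4,3) (3,2,5,3) (3,2,6,3) (4,2,5,4) (4,2,6,4) (4,3,5,4) (4,3,6,4) (5,2,6,5) (5,3,6,5) (5,4,6,5) — 10.
Statistics=period 2: (4,3,5,4) (4,3,6,4) (5,3,6,5) (5,4,6,5) — 4.
Statistics=period 3: (5,4,6,5) — 1.
Summing: 10 + 4 + 1 = 15.

15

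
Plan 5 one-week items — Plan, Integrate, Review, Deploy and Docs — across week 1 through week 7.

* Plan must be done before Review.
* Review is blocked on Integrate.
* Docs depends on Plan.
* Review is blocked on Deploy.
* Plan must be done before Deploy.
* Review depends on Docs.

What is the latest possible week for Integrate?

week 6

Downstream work caps Integrate at week 6.
Integrate at week 6 is achievable: Review=week 7, Integrate=week 6, Plan=week 1, Deploy=week 2, Docs=week 2.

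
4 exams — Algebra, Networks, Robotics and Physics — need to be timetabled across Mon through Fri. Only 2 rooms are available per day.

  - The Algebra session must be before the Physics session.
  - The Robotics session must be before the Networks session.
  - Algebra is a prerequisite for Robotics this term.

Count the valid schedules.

Splitting on Algebra: it can be Mon (24), Tue (9), Wed (2). Listing each branch's schedules as (Networks, Robotics, Physics):
Algebra=Mon: (Wed,Tue,Tue) (Wed,Tue,Wed) (Wed,Tue,Thu) (Wed,Tue,Fri) (Thu,Tue,Tue) (Thu,Tue,Wed) (Thu,Tue,Thu) (Thu,Tue,Fri) (Thu,Wed,Tue) (Thu,Wed,Wed) (Thu,Wed,Thu) (Thu,Wed,Fri) (Fri,Tue,Tue) (Fri,Tue,Wed) (Fri,Tue,Thu) (Fri,Tue,Fri) (Fri,Wed,Tue) (Fri,Wed,Wed) (Fri,Wed,Thu) (Fri,Wed,Fri) (Fri,Thu,Tue) (Fri,Thu,Wed) (Fri,Thu,Thu) (Fri,Thu,Fri) — 24.
Algebra=Tue: (Thu,Wed,Wed) (Thu,Wed,Thu) (Thu,Wed,Fri) (Fri,Wed,Wed) (Fri,Wed,Thu) (Fri,Wed,Fri) (Fri,Thu,Wed) (Fri,Thu,Thu) (Fri,Thu,Fri) — 9.
Algebra=Wed: (Fri,Thu,Thu) (Fri,Thu,Fri) — 2.
Summing: 24 + 9 + 2 = 35.

35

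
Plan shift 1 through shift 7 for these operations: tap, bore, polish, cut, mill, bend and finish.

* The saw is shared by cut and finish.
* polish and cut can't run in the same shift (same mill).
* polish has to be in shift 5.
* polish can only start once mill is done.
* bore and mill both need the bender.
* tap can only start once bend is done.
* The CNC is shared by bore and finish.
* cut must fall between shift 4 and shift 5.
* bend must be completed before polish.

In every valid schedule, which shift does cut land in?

shift 4

cut's window is shift 4–shift 5.
polish is fixed at shift 5, and cut can't share a shift with polish.
So cut must be shift 4.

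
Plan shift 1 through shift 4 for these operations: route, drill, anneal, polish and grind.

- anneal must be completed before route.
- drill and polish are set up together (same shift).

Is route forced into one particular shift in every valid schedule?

route can be shift 2 (e.g. route=shift 2; drill=shift 1; grind=shift 1; polish=shift 1; anneal=shift 1) or shift 3 (e.g. anneal -> shift 1; route -> shift 3; drill -> shift 1; polish -> shift 1; grind -> shift 1).

No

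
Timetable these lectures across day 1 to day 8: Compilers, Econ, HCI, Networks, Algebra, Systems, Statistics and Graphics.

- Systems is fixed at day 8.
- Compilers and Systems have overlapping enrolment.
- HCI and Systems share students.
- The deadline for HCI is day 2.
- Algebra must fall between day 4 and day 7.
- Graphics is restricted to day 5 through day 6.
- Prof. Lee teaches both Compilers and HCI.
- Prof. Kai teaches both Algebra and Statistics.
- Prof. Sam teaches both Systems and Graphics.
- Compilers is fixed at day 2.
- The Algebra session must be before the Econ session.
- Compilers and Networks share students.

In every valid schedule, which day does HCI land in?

HCI's window is day 1–day 2.
Compilers is fixed at day 2, and HCI can't share a day with Compilers.
So HCI must be day 1.

day 1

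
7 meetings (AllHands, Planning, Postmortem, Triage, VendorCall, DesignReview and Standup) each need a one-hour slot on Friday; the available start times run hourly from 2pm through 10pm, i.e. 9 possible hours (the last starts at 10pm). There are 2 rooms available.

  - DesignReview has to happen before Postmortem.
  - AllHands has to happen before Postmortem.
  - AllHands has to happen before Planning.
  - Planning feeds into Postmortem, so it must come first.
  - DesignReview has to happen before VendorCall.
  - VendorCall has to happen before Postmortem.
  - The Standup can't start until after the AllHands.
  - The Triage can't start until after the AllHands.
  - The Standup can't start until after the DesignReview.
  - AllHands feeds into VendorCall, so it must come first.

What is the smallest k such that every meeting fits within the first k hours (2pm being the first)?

4 hours

The precedence chain requires at least 3 distinct hours.
With at most 2 per hour and 7 meetings, at least 4 hours are needed.
4 works (last occupied hour: 5pm): for example DesignReview -> 2pm, Planning -> 3pm, Standup -> 4pm, Postmortem -> 4pm, AllHands -> 2pm, VendorCall -> 3pm, Triage -> 5pm.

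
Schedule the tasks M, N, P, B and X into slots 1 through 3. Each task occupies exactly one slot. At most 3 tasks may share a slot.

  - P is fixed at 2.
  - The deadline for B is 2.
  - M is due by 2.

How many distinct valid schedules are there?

28

Splitting on M: it can be 1 (16), 2 (12). Listing each branch's schedules as (N, P, B, X):
M=1: (1,2,1,2) (1,2,1,3) (1,2,2,1) (1,2,2,2) (1,2,2,3) (2,2,1,1) (2,2,1,2) (2,2,1,3) (2,2,2,1) (2,2,2,3) (3,2,1,1) (3,2,1,2) (3,2,1,3) (3,2,2,1) (3,2,2,2) (3,2,2,3) — 16.
M=2: (1,2,1,1) (1,2,1,2) (1,2,1,3) (1,2,2,1) (1,2,2,3) (2,2,1,1) (2,2,1,3) (3,2,1,1) (3,2,1,2) (3,2,1,3) (3,2,2,1) (3,2,2,3) — 12.
Summing: 16 + 12 = 28.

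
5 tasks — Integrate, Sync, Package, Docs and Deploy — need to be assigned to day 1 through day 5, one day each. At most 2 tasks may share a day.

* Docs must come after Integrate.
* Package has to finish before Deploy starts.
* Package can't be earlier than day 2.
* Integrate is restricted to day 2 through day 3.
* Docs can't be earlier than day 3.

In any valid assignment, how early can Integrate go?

Integrate is available from day 2; Integrate's own window allows nothing later than day 3.
Integrate at day 2 is achievable: Sync=day 1, Deploy=day 3, Package=day 2, Integrate=day 2, Docs=day 3.

day 2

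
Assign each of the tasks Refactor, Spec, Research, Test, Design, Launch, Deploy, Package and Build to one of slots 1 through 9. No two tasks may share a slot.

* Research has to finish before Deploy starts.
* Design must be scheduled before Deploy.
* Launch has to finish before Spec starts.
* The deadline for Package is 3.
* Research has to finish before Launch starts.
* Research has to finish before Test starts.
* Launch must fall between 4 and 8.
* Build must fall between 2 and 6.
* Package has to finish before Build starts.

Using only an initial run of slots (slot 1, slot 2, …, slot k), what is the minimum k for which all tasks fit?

The precedence chain requires at least 3 distinct slots.
With at most 1 per slot and 9 tasks, at least 9 slots are needed.
Propagating the time windows through the other constraints, Spec can't land before 5, so the schedule must run through at least slot 5.
9 works (last occupied slot: 9): for example Launch in 4; Refactor in 9; Package in 1; Test in 8; Deploy in 6; Build in 2; Research in 3; Spec in 7; Design in 5.

9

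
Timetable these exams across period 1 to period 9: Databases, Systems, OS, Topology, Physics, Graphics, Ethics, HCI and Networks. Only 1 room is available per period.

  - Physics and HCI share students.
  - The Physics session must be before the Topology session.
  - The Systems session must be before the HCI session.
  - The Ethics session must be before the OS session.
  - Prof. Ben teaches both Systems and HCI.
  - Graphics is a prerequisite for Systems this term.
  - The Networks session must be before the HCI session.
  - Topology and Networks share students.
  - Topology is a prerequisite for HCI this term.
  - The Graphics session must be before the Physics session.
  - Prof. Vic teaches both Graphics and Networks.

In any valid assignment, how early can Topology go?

period 3

Precedence pushes Topology to at least period 3; downstream work caps Topology at period 8.
Topology at period 3 is achievable: Physics -> period 2; Databases -> period 9; HCI -> period 6; Networks -> period 5; Topology -> period 3; Graphics -> period 1; Systems -> period 4; OS -> period 8; Ethics -> period 7.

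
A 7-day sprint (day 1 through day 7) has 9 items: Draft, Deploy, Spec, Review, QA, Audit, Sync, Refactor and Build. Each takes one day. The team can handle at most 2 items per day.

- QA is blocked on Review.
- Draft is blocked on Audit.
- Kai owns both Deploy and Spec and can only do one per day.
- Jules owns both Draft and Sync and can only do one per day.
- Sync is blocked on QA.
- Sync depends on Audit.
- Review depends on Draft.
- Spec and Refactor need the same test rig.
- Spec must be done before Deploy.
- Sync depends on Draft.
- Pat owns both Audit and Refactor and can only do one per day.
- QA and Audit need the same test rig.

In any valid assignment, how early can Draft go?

day 2

Precedence pushes Draft to at least day 2; downstream work caps Draft at day 4.
Draft at day 2 is achievable: Review=day 3, Build=day 4, Sync=day 5, Deploy=day 2, Draft=day 2, Spec=day 1, Refactor=day 3, QA=day 4, Audit=day 1.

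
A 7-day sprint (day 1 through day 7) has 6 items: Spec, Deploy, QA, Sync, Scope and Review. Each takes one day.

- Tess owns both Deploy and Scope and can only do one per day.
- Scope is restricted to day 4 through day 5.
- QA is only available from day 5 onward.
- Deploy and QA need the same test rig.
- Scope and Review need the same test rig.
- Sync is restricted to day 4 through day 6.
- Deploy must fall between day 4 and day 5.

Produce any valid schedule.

Scope=day 5, Spec=day 1, Sync=day 4, Review=day 1, Deploy=day 4, QA=day 5

Checking: Deploy(day 4) != Scope(day 5); Scope(day 5) != Review(day 1); Deploy(day 4) != QA(day 5); QA=day 5 in [day 5,day 7]; Scope=day 5 in [day 4,day 5]; Deploy=day 4 in [day 4,day 5]; Sync=day 4 in [day 4,day 6].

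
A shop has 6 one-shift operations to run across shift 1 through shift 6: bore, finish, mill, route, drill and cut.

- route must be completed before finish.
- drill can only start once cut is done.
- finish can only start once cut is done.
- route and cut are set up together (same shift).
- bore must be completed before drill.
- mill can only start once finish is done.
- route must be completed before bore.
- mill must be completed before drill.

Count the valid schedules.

48

Splitting on bore: it can be shift 2 (10), shift 3 (14), shift 4 (14), shift 5 (10). Listing each branch's schedules as (finish, mill, route, drill, cut) by shift number:
bore=shift 2: (2,3,1,4,1) (2,3,1,5,1) (2,3,1,6,1) (2,4,1,5,1) (2,4,1,6,1) (2,5,1,6,1) (3,4,1,5,1) (3,4,1,6,1) (3,5,1,6,1) (4,5,1,6,1) — 10.
bore=shift 3: (2,3,1,4,1) (2,3,1,5,1) (2,3,1,6,1) (2,4,1,5,1) (2,4,1,6,1) (2,5,1,6,1) (3,4,1,5,1) (3,4,1,6,1) (3,4,2,5,2) (3,4,2,6,2) (3,5,1,6,1) (3,5,2,6,2) (4,5,1,6,1) (4,5,2,6,2) — 14.
bore=shift 4: (2,3,1,5,1) (2,3,1,6,1) (2,4,1,5,1) (2,4,1,6,1) (2,5,1,6,1) (3,4,1,5,1) (3,4,1,6,1) (3,4,2,5,2) (3,4,2,6,2) (3,5,1,6,1) (3,5,2,6,2) (4,5,1,6,1) (4,5,2,6,2) (4,5,3,6,3) — 14.
bore=shift 5: (2,3,1,6,1) (2,4,1,6,1) (2,5,1,6,1) (3,4,1,6,1) (3,4,2,6,2) (3,5,1,6,1) (3,5,2,6,2) (4,5,1,6,1) (4,5,2,6,2) (4,5,3,6,3) — 10.
Summing: 10 + 14 + 14 + 10 = 48.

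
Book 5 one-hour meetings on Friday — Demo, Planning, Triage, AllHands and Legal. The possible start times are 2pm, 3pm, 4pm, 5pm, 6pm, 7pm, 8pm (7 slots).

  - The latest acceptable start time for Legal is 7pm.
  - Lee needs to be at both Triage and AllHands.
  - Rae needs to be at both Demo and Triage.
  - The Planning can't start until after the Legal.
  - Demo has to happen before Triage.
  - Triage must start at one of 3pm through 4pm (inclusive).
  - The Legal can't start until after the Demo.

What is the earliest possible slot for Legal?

3pm

Precedence pushes Legal to at least 3pm; Legal's own window allows nothing later than 7pm.
Legal at 3pm is achievable: Triage=3pm; AllHands=2pm; Planning=4pm; Legal=3pm; Demo=2pm.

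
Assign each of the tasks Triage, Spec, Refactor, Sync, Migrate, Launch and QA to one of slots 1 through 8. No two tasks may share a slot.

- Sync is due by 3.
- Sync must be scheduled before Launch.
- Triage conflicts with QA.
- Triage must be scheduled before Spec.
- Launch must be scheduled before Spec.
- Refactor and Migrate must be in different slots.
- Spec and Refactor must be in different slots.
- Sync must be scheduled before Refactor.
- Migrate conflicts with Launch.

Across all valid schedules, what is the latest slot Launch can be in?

Precedence pushes Launch to at least 2; downstream work caps Launch at 7.
Launch at 7 is achievable: Sync in 1, Launch in 7, Triage in 2, QA in 5, Refactor in 3, Migrate in 4, Spec in 8.

7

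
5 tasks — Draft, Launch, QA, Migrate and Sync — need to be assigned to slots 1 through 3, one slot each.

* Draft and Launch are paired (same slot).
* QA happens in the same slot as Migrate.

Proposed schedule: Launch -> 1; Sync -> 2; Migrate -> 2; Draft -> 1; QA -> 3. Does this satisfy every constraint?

Draft and Launch are paired (same slot) — holds.
QA happens in the same slot as Migrate — violated.

No. QA happens in the same slot as Migrate is not satisfied.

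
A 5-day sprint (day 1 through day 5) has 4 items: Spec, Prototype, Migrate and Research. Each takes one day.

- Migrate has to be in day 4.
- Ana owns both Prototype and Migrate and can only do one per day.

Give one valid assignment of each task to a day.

Spec=day 1, Migrate=day 4, Prototype=day 1, Research=day 1

Checking: Prototype(day 1) != Migrate(day 4); Migrate=day 4 in [day 4,day 4].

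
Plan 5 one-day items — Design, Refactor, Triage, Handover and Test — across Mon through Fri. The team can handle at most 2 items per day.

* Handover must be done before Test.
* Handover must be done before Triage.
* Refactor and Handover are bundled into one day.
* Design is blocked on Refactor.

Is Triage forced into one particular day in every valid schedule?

Triage can be Tue (e.g. Handover=Mon; Test=Wed; Design=Tue; Refactor=Mon; Triage=Tue) or Wed (e.g. Refactor -> Mon, Test -> Tue, Triage -> Wed, Handover -> Mon, Design -> Tue).

No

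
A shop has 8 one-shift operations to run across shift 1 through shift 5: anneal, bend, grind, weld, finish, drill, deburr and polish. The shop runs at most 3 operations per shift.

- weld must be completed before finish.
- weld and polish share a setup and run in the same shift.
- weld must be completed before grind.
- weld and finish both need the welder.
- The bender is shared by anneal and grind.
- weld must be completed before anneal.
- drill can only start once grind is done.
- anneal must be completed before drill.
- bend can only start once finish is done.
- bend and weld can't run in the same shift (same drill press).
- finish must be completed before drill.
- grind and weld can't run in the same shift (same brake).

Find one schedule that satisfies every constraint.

finish=shift 2, polish=shift 1, deburr=shift 1, grind=shift 3, bend=shift 3, anneal=shift 2, drill=shift 4, weld=shift 1

Checking: finish(shift 2) before bend(shift 3); grind(shift 3) before drill(shift 4); anneal(shift 2) before drill(shift 4); weld(shift 1) before anneal(shift 2); finish(shift 2) before drill(shift 4); weld(shift 1) before grind(shift 3); weld(shift 1) before finish(shift 2); grind(shift 3) != weld(shift 1); weld(shift 1) != finish(shift 2); bend(shift 3) != weld(shift 1); anneal(shift 2) != grind(shift 3); weld = polish = shift 1; max 3 per shift (cap 3).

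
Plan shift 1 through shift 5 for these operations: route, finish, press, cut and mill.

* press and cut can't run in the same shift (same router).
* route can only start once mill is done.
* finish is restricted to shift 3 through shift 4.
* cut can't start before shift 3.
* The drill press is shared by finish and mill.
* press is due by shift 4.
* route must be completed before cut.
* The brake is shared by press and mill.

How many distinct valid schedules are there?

49

Splitting on route: it can be shift 2 (14), shift 3 (20), shift 4 (15). Listing each branch's schedules as (finish, press, cut, mill) by shift number:
route=shift 2: (3,2,3,1) (3,2,4,1) (3,2,5,1) (3,3,4,1) (3,3,5,1) (3,4,3,1) (3,4,5,1) (4,2,3,1) (4,2,4,1) (4,2,5,1) (4,3,4,1) (4,3,5,1) (4,4,3,1) (4,4,5,1) — 14.
route=shift 3: (3,1,4,2) (3,1,5,2) (3,2,4,1) (3,2,5,1) (3,3,4,1) (3,3,4,2) (3,3,5,1) (3,3,5,2) (3,4,5,1) (3,4,5,2) (4,1,4,2) (4,1,5,2) (4,2,4,1) (4,2,5,1) (4,3,4,1) (4,3,4,2) (4,3,5,1) (4,3,5,2) (4,4,5,1) (4,4,5,2) — 20.
route=shift 4: (3,1,5,2) (3,2,5,1) (3,3,5,1) (3,3,5,2) (3,4,5,1) (3,4,5,2) (4,1,5,2) (4,1,5,3) (4,2,5,1) (4,2,5,3) (4,3,5,1) (4,3,5,2) (4,4,5,1) (4,4,5,2) (4,4,5,3) — 15.
Summing: 14 + 20 + 15 = 49.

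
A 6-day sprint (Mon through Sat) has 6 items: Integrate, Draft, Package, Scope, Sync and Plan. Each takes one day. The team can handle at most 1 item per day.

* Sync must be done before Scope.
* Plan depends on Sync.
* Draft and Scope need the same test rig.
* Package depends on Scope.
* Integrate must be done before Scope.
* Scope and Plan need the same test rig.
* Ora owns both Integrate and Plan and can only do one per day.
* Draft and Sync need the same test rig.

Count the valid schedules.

Splitting on Integrate: it can be Mon (15), Tue (15), Wed (9), Thu (3). Listing each branch's schedules as (Draft, Package, Scope, Sync, Plan):
Integrate=Mon: (Tue,Fri,Thu,Wed,Sat) (Tue,Sat,Thu,Wed,Fri) (Tue,Sat,Fri,Wed,Thu) (Wed,Fri,Thu,Tue,Sat) (Wed,Sat,Thu,Tue,Fri) (Wed,Sat,Fri,Tue,Thu) (Thu,Fri,Wed,Tue,Sat) (Thu,Sat,Wed,Tue,Fri) (Thu,Sat,Fri,Tue,Wed) (Fri,Thu,Wed,Tue,Sat) (Fri,Sat,Wed,Tue,Thu) (Fri,Sat,Thu,Tue,Wed) (Sat,Thu,Wed,Tue,Fri) (Sat,Fri,Wed,Tue,Thu) (Sat,Fri,Thu,Tue,Wed) — 15.
Integrate=Tue: (Mon,Fri,Thu,Wed,Sat) (Mon,Sat,Thu,Wed,Fri) (Mon,Sat,Fri,Wed,Thu) (Wed,Fri,Thu,Mon,Sat) (Wed,Sat,Thu,Mon,Fri) (Wed,Sat,Fri,Mon,Thu) (Thu,Fri,Wed,Mon,Sat) (Thu,Sat,Wed,Mon,Fri) (Thu,Sat,Fri,Mon,Wed) (Fri,Thu,Wed,Mon,Sat) (Fri,Sat,Wed,Mon,Thu) (Fri,Sat,Thu,Mon,Wed) (Sat,Thu,Wed,Mon,Fri) (Sat,Fri,Wed,Mon,Thu) (Sat,Fri,Thu,Mon,Wed) — 15.
Integrate=Wed: (Mon,Fri,Thu,Tue,Sat) (Mon,Sat,Thu,Tue,Fri) (Mon,Sat,Fri,Tue,Thu) (Tue,Fri,Thu,Mon,Sat) (Tue,Sat,Thu,Mon,Fri) (Tue,Sat,Fri,Mon,Thu) (Thu,Sat,Fri,Mon,Tue) (Fri,Sat,Thu,Mon,Tue) (Sat,Fri,Thu,Mon,Tue) — 9.
Integrate=Thu: (Mon,Sat,Fri,Tue,Wed) (Tue,Sat,Fri,Mon,Wed) (Wed,Sat,Fri,Mon,Tue) — 3.
Summing: 15 + 15 + 9 + 3 = 42.

42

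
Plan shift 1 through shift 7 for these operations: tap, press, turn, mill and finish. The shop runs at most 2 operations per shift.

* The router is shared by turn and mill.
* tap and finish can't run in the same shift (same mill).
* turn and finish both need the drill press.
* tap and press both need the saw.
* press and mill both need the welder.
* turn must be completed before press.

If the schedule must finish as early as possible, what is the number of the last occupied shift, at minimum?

3

The precedence chain requires at least 2 distinct shifts.
With at most 2 per shift and 5 operations, at least 3 shifts are needed.
3 works (last occupied shift: shift 3): for example tap in shift 1, press in shift 2, mill in shift 3, turn in shift 1, finish in shift 2.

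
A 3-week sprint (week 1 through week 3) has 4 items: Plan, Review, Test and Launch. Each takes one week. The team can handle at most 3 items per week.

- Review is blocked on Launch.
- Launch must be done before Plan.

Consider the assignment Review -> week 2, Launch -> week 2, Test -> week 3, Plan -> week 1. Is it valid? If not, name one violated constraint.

No. Launch must be done before Plan is not satisfied.

Review is blocked on Launch — violated.
Launch must be done before Plan — violated.
The team can handle at most 3 items per week — holds.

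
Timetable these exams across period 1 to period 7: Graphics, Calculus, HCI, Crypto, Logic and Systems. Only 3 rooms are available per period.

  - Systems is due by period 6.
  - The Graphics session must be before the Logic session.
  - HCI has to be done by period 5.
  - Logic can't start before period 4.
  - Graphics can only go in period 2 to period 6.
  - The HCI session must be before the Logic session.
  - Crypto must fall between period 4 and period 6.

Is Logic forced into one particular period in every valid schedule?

Logic can be period 4 (e.g. Crypto in period 4; Logic in period 4; Calculus in period 1; Graphics in period 2; HCI in period 1; Systems in period 1) or period 5 (e.g. Crypto=period 4; Logic=period 5; Systems=period 1; Calculus=period 1; HCI=period 1; Graphics=period 2).

No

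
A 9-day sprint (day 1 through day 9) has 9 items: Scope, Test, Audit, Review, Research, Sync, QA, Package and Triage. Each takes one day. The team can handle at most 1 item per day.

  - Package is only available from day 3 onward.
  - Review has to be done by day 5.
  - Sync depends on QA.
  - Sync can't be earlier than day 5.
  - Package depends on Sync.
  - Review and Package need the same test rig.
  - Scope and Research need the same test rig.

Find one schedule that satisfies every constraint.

Package -> day 6, Audit -> day 7, Scope -> day 3, Review -> day 1, Research -> day 8, Triage -> day 9, Sync -> day 5, Test -> day 4, QA -> day 2

Checking: QA(day 2) before Sync(day 5); Sync(day 5) before Package(day 6); Review(day 1) != Package(day 6); Scope(day 3) != Research(day 8); Sync=day 5 in [day 5,day 9]; Package=day 6 in [day 3,day 9]; Review=day 1 in [day 1,day 5]; max 1 per day (cap 1).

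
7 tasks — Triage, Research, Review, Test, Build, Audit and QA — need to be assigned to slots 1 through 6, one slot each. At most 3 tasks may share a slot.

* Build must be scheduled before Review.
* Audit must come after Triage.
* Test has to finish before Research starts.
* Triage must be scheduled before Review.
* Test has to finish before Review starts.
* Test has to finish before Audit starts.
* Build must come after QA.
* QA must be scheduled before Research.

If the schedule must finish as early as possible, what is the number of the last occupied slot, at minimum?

The precedence chain requires at least 3 distinct slots.
With at most 3 per slot and 7 tasks, at least 3 slots are needed.
3 works (last occupied slot: 3): for example QA=1; Review=3; Research=2; Build=2; Audit=2; Triage=1; Test=1.

3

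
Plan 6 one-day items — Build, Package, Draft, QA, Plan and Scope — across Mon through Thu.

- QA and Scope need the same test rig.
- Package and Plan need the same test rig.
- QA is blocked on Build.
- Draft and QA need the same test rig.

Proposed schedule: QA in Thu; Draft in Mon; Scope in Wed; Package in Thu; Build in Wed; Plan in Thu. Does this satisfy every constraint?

Draft and QA need the same test rig — holds.
QA and Scope need the same test rig — holds.
Package and Plan need the same test rig — violated.
QA is blocked on Build — holds.

Invalid. Package and Plan need the same test rig.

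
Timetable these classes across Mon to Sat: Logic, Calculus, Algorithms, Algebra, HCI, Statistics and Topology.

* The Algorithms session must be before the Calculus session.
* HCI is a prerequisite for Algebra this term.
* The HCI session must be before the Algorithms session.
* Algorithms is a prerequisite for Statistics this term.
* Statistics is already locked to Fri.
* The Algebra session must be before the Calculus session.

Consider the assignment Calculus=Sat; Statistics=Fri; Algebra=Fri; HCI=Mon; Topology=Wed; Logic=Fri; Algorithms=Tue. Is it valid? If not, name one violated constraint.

Yes, all constraints hold

Statistics is already locked to Fri — holds.
Algorithms is a prerequisite for Statistics this term — holds.
The Algebra session must be before the Calculus session — holds.
The Algorithms session must be before the Calculus session — holds.
The HCI session must be before the Algorithms session — holds.
HCI is a prerequisite for Algebra this term — holds.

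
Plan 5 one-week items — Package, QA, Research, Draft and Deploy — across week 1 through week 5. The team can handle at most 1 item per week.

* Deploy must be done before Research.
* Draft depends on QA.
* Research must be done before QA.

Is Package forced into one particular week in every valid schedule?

Package can be week 1 (e.g. Draft -> week 5; Research -> week 3; QA -> week 4; Package -> week 1; Deploy -> week 2) or week 2 (e.g. Draft in week 5; QA in week 4; Deploy in week 1; Research in week 3; Package in week 2).

No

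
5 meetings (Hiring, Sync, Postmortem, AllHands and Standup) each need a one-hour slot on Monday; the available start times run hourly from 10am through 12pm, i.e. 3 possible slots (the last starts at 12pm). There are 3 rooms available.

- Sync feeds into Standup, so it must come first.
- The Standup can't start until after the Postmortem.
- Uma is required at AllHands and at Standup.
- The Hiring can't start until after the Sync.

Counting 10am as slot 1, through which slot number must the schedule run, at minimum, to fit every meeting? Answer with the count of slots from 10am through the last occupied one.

The precedence chain requires at least 2 distinct slots.
With at most 3 per slot and 5 meetings, at least 2 slots are needed.
2 works (last occupied slot: 11am): for example AllHands -> 10am; Sync -> 10am; Standup -> 11am; Hiring -> 11am; Postmortem -> 10am.

2 slots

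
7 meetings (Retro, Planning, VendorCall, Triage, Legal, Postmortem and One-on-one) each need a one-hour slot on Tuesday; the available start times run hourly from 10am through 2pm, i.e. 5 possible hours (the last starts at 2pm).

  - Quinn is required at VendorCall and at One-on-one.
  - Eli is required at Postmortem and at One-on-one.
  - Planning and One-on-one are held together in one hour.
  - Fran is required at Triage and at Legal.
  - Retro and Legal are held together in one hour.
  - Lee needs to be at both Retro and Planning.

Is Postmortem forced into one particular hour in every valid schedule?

Postmortem can be 10am (e.g. Planning in 11am, Retro in 10am, VendorCall in 10am, Postmortem in 10am, Legal in 10am, One-on-one in 11am, Triage in 11am) or 11am (e.g. Legal=10am; Postmortem=11am; VendorCall=10am; Triage=11am; Retro=10am; One-on-one=12pm; Planning=12pm).

No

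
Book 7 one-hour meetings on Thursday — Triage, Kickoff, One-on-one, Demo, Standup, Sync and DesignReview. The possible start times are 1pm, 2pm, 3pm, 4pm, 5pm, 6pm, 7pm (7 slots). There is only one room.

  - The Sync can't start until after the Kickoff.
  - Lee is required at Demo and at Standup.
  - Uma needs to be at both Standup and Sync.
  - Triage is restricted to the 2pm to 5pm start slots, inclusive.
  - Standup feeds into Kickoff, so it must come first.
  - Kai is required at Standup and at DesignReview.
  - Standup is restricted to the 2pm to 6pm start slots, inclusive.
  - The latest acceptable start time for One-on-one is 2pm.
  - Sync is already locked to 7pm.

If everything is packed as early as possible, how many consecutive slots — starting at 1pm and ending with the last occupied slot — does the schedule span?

The precedence chain requires at least 3 distinct slots.
With at most 1 per slot and 7 meetings, at least 7 slots are needed.
Sync can't be placed before 7pm — that is slot 7 counting from 1pm — so the schedule must run through at least 7 slots.
7 works (last occupied slot: 7pm): for example DesignReview -> 6pm; Kickoff -> 4pm; Triage -> 2pm; Standup -> 3pm; Demo -> 5pm; One-on-one -> 1pm; Sync -> 7pm.

7 slots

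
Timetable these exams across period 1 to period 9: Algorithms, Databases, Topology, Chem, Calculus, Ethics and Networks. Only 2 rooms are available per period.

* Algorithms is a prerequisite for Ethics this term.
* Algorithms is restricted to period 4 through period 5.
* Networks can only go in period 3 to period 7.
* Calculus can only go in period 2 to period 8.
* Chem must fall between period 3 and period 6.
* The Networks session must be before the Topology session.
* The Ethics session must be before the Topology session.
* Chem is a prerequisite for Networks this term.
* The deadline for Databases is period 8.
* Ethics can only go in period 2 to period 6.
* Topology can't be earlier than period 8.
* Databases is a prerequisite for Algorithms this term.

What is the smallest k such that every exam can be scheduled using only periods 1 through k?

8

The precedence chain requires at least 4 distinct periods.
With at most 2 per period and 7 exams, at least 4 periods are needed.
Topology can't be placed before period 8, so the schedule must run through at least period 8.
8 works (last occupied period: period 8): for example Algorithms=period 4, Calculus=period 2, Ethics=period 5, Databases=period 1, Networks=period 4, Chem=period 3, Topology=period 8.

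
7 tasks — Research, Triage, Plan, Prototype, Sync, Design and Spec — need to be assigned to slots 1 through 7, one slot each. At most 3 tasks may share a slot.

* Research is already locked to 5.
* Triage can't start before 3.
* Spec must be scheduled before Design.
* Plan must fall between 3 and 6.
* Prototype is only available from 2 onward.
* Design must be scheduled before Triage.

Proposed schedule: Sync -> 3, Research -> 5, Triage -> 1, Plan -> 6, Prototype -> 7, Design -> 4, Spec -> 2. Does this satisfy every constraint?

At most 3 tasks may share a slot — holds.
Spec must be scheduled before Design — holds.
Plan must fall between 3 and 6 — holds.
Research is already locked to 5 — holds.
Design must be scheduled before Triage — violated.
Prototype is only available from 2 onward — holds.
Triage can't start before 3 — violated.

No — it violates: Triage can't start before 3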